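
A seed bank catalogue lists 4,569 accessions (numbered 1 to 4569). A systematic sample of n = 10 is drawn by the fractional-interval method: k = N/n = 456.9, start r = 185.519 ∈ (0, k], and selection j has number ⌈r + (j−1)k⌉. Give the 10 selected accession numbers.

j=1: r + 0k = 185.519 → ⌈·⌉ = 186
j=2: r + 1k = 642.419 → ⌈·⌉ = 643
j=3: r + 2k = 1099.319 → ⌈·⌉ = 1100
j=4: r + 3k = 1556.219 → ⌈·⌉ = 1557
j=5: r + 4k = 2013.119 → ⌈·⌉ = 2014
j=6: r + 5k = 2470.019 → ⌈·⌉ = 2471
j=7: r + 6k = 2926.919 → ⌈·⌉ = 2927
j=8: r + 7k = 3383.819 → ⌈·⌉ = 3384
j=9: r + 8k = 3840.719 → ⌈·⌉ = 3841
j=10: r + 9k = 4297.619 → ⌈·⌉ = 4298

186, 643, 1100, 1557, 2014, 2471, 2927, 3384, 3841, 4298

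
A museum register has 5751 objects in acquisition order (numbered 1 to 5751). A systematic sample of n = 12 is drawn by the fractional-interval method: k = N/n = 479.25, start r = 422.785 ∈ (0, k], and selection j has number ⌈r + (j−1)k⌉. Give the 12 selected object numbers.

423, 903, 1382, 1861, 2340, 2820, 3299, 3778, 4257, 4737, 5216, 5695

j=1: r + 0k = 422.785 → ⌈·⌉ = 423
j=2: r + 1k = 902.035 → ⌈·⌉ = 903
j=3: r + 2k = 1381.285 → ⌈·⌉ = 1382
j=4: r + 3k = 1860.535 → ⌈·⌉ = 1861
j=5: r + 4k = 2339.785 → ⌈·⌉ = 2340
j=6: r + 5k = 2819.035 → ⌈·⌉ = 2820
j=7: r + 6k = 3298.285 → ⌈·⌉ = 3299
j=8: r + 7k = 3777.535 → ⌈·⌉ = 3778
j=9: r + 8k = 4256.785 → ⌈·⌉ = 4257
j=10: r + 9k = 4736.035 → ⌈·⌉ = 4737
j=11: r + 10k = 5215.285 → ⌈·⌉ = 5216
j=12: r + 11k = 5694.535 → ⌈·⌉ = 5695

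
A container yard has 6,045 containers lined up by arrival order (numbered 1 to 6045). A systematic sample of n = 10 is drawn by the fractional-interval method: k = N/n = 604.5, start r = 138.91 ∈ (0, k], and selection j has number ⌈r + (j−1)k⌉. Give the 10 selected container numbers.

139, 744, 1348, 1953, 2557, 3162, 3766, 4371, 4975, 5580

j=1: r + 0k = 138.91 → ⌈·⌉ = 139
j=2: r + 1k = 743.41 → ⌈·⌉ = 744
j=3: r + 2k = 1347.91 → ⌈·⌉ = 1348
j=4: r + 3k = 1952.41 → ⌈·⌉ = 1953
j=5: r + 4k = 2556.91 → ⌈·⌉ = 2557
j=6: r + 5k = 3161.41 → ⌈·⌉ = 3162
j=7: r + 6k = 3765.91 → ⌈·⌉ = 3766
j=8: r + 7k = 4370.41 → ⌈·⌉ = 4371
j=9: r + 8k = 4974.91 → ⌈·⌉ = 4975
j=10: r + 9k = 5579.41 → ⌈·⌉ = 5580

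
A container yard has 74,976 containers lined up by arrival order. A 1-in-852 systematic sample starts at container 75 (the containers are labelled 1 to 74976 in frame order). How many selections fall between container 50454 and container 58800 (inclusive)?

k = 852
First selection ≥ 50454: 75 + ⌈(50454−75)/852⌉·852 = 75 + 60×852 = 51195
Last selection ≤ 58800: 75 + ⌊(58800−75)/852⌋·852 = 75 + 68×852 = 58011
Count = 68 − 60 + 1 = 9

9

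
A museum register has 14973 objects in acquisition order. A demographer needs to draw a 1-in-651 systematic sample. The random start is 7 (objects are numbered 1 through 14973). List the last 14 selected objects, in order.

10th selection = 7 + 9×651 = 5866
11th: 5866 + 651 = 6517
12th: 6517 + 651 = 7168
13th: 7168 + 651 = 7819
14th: 7819 + 651 = 8470
15th: 8470 + 651 = 9121
16th: 9121 + 651 = 9772
17th: 9772 + 651 = 10423
18th: 10423 + 651 = 11074
19th: 11074 + 651 = 11725
20th: 11725 + 651 = 12376
21st: 12376 + 651 = 13027
22nd: 13027 + 651 = 13678
23rd: 13678 + 651 = 14329

5866, 6517, 7168, 7819, 8470, 9121, 9772, 10423, 11074, 11725, 12376, 13027, 13678, 14329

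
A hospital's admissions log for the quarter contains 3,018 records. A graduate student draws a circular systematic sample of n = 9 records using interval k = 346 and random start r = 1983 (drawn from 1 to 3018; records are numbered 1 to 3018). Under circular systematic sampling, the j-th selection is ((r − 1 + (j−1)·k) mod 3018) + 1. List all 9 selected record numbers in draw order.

1983, 2329, 2675, 3, 349, 695, 1041, 1387, 1733

Selection 1: 1983
Selection 2: 1983 + 346 = 2329
Selection 3: 2329 + 346 = 2675
Selection 4: 2675 + 346 = 3021 → 3021 − 3018 = 3
Selection 5: 3 + 346 = 349
Selection 6: 349 + 346 = 695
Selection 7: 695 + 346 = 1041
Selection 8: 1041 + 346 = 1387
Selection 9: 1387 + 346 = 1733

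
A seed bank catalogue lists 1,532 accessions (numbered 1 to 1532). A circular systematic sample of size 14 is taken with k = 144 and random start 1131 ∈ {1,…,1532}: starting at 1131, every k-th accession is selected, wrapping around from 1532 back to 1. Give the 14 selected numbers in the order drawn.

Selection 1: 1131
Selection 2: 1131 + 144 = 1275
Selection 3: 1275 + 144 = 1419
Selection 4: 1419 + 144 = 1563 → 1563 − 1532 = 31
Selection 5: 31 + 144 = 175
Selection 6: 175 + 144 = 319
Selection 7: 319 + 144 = 463
Selection 8: 463 + 144 = 607
Selection 9: 607 + 144 = 751
Selection 10: 751 + 144 = 895
Selection 11: 895 + 144 = 1039
Selection 12: 1039 + 144 = 1183
Selection 13: 1183 + 144 = 1327
Selection 14: 1327 + 144 = 1471

1131, 1275, 1419, 31, 175, 319, 463, 607, 751, 895, 1039, 1183, 1327, 1471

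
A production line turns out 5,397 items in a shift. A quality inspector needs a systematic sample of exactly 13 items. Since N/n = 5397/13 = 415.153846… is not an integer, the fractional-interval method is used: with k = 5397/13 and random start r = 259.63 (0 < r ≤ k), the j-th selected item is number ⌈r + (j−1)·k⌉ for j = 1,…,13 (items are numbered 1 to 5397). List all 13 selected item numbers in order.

j=1: r + 0k = 259.63 → ⌈·⌉ = 260
j=2: r + 1k = 674.783846… → ⌈·⌉ = 675
j=3: r + 2k = 1089.937692… → ⌈·⌉ = 1090
j=4: r + 3k = 1505.091538… → ⌈·⌉ = 1506
j=5: r + 4k = 1920.245384… → ⌈·⌉ = 1921
j=6: r + 5k = 2335.399230… → ⌈·⌉ = 2336
j=7: r + 6k = 2750.553076… → ⌈·⌉ = 2751
j=8: r + 7k = 3165.706923… → ⌈·⌉ = 3166
j=9: r + 8k = 3580.860769… → ⌈·⌉ = 3581
j=10: r + 9k = 3996.014615… → ⌈·⌉ = 3997
j=11: r + 10k = 4411.168461… → ⌈·⌉ = 4412
j=12: r + 11k = 4826.322307… → ⌈·⌉ = 4827
j=13: r + 12k = 5241.476153… → ⌈·⌉ = 5242

260, 675, 1090, 1506, 1921, 2336, 2751, 3166, 3581, 3997, 4412, 4827, 5242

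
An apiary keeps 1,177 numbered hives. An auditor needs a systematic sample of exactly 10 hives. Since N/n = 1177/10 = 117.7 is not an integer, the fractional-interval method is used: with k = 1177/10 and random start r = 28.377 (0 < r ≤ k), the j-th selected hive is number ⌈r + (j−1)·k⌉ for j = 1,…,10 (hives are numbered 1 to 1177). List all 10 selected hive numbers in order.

29, 147, 264, 382, 500, 617, 735, 853, 970, 1088

j=1: r + 0k = 28.377 → ⌈·⌉ = 29
j=2: r + 1k = 146.077 → ⌈·⌉ = 147
j=3: r + 2k = 263.777 → ⌈·⌉ = 264
j=4: r + 3k = 381.477 → ⌈·⌉ = 382
j=5: r + 4k = 499.177 → ⌈·⌉ = 500
j=6: r + 5k = 616.877 → ⌈·⌉ = 617
j=7: r + 6k = 734.577 → ⌈·⌉ = 735
j=8: r + 7k = 852.277 → ⌈·⌉ = 853
j=9: r + 8k = 969.977 → ⌈·⌉ = 970
j=10: r + 9k = 1087.677 → ⌈·⌉ = 1088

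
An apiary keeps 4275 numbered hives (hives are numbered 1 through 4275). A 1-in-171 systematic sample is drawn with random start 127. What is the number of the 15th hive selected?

k = 171
15th selection = r + (15−1)·k = 127 + 14×171 = 127 + 2394 = 2521

2521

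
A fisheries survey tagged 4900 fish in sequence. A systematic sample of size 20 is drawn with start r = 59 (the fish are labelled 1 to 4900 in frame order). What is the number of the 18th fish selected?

k = 4900/20 = 245
18th selection = r + (18−1)·k = 59 + 17×245 = 59 + 4165 = 4224

4224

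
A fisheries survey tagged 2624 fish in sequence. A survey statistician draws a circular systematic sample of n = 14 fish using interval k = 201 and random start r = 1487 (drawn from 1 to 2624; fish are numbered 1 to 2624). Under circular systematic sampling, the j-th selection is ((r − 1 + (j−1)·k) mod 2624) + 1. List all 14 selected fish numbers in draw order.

1487, 1688, 1889, 2090, 2291, 2492, 69, 270, 471, 672, 873, 1074, 1275, 1476

Selection 1: 1487
Selection 2: 1487 + 201 = 1688
Selection 3: 1688 + 201 = 1889
Selection 4: 1889 + 201 = 2090
Selection 5: 2090 + 201 = 2291
Selection 6: 2291 + 201 = 2492
Selection 7: 2492 + 201 = 2693 → 2693 − 2624 = 69
Selection 8: 69 + 201 = 270
Selection 9: 270 + 201 = 471
Selection 10: 471 + 201 = 672
Selection 11: 672 + 201 = 873
Selection 12: 873 + 201 = 1074
Selection 13: 1074 + 201 = 1275
Selection 14: 1275 + 201 = 1476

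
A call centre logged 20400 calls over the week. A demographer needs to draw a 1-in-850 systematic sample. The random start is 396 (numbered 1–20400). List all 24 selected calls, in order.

396, 1246, 2096, 2946, 3796, 4646, 5496, 6346, 7196, 8046, 8896, 9746, 10596, 11446, 12296, 13146, 13996, 14846, 15696, 16546, 17396, 18246, 19096, 19946

call 1: 396
call 2: 396 + 850 = 1246
call 3: 1246 + 850 = 2096
call 4: 2096 + 850 = 2946
call 5: 2946 + 850 = 3796
call 6: 3796 + 850 = 4646
call 7: 4646 + 850 = 5496
call 8: 5496 + 850 = 6346
call 9: 6346 + 850 = 7196
call 10: 7196 + 850 = 8046
call 11: 8046 + 850 = 8896
call 12: 8896 + 850 = 9746
call 13: 9746 + 850 = 10596
call 14: 10596 + 850 = 11446
call 15: 11446 + 850 = 12296
call 16: 12296 + 850 = 13146
call 17: 13146 + 850 = 13996
call 18: 13996 + 850 = 14846
call 19: 14846 + 850 = 15696
call 20: 15696 + 850 = 16546
call 21: 16546 + 850 = 17396
call 22: 17396 + 850 = 18246
call 23: 18246 + 850 = 19096
call 24: 19096 + 850 = 19946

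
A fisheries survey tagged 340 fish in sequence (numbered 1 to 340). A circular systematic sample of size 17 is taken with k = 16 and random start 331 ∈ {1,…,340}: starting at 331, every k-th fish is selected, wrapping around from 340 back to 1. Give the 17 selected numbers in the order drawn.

331, 7, 23, 39, 55, 71, 87, 103, 119, 135, 151, 167, 183, 199, 215, 231, 247

Selection 1: 331
Selection 2: 331 + 16 = 347 → 347 − 340 = 7
Selection 3: 7 + 16 = 23
Selection 4: 23 + 16 = 39
Selection 5: 39 + 16 = 55
Selection 6: 55 + 16 = 71
Selection 7: 71 + 16 = 87
Selection 8: 87 + 16 = 103
Selection 9: 103 + 16 = 119
Selection 10: 119 + 16 = 135
Selection 11: 135 + 16 = 151
Selection 12: 151 + 16 = 167
Selection 13: 167 + 16 = 183
Selection 14: 183 + 16 = 199
Selection 15: 199 + 16 = 215
Selection 16: 215 + 16 = 231
Selection 17: 231 + 16 = 247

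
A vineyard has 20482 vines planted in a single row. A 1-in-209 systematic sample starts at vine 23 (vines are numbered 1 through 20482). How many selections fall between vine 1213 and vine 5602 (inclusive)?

k = 209
First selection ≥ 1213: 23 + ⌈(1213−23)/209⌉·209 = 23 + 6×209 = 1277
Last selection ≤ 5602: 23 + ⌊(5602−23)/209⌋·209 = 23 + 26×209 = 5457
Count = 26 − 6 + 1 = 21

21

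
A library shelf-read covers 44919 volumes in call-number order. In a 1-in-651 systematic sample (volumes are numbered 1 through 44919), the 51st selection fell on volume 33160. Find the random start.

610

k = 651
r = 33160 − (51−1)×651 = 33160 − 32550 = 610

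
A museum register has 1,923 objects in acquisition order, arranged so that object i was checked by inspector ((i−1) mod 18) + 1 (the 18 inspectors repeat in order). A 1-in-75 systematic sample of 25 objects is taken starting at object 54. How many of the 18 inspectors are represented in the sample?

Consecutive selections differ by k = 75, so their inspector numbers differ by 75 mod 18 = 3.
gcd(75, 18) = 3, so the sample visits 18/3 = 6 distinct residues mod 18.
Start 54 is inspector 18; the inspectors hit are 3, 6, 9, 12, 15, 18.

6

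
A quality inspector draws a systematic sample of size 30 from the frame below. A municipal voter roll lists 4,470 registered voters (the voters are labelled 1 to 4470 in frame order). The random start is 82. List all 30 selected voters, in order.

k = N/n = 4470/30 = 149
voter 1: 82
voter 2: 82 + 149 = 231
voter 3: 231 + 149 = 380
voter 4: 380 + 149 = 529
voter 5: 529 + 149 = 678
voter 6: 678 + 149 = 827
voter 7: 827 + 149 = 976
voter 8: 976 + 149 = 1125
voter 9: 1125 + 149 = 1274
voter 10: 1274 + 149 = 1423
voter 11: 1423 + 149 = 1572
voter 12: 1572 + 149 = 1721
voter 13: 1721 + 149 = 1870
voter 14: 1870 + 149 = 2019
voter 15: 2019 + 149 = 2168
voter 16: 2168 + 149 = 2317
voter 17: 2317 + 149 = 2466
voter 18: 2466 + 149 = 2615
voter 19: 2615 + 149 = 2764
voter 20: 2764 + 149 = 2913
voter 21: 2913 + 149 = 3062
voter 22: 3062 + 149 = 3211
voter 23: 3211 + 149 = 3360
voter 24: 3360 + 149 = 3509
voter 25: 3509 + 149 = 3658
voter 26: 3658 + 149 = 3807
voter 27: 3807 + 149 = 3956
voter 28: 3956 + 149 = 4105
voter 29: 4105 + 149 = 4254
voter 30: 4254 + 149 = 4403

82, 231, 380, 529, 678, 827, 976, 1125, 1274, 1423, 1572, 1721, 1870, 2019, 2168, 2317, 2466, 2615, 2764, 2913, 3062, 3211, 3360, 3509, 3658, 3807, 3956, 4105, 4254, 4403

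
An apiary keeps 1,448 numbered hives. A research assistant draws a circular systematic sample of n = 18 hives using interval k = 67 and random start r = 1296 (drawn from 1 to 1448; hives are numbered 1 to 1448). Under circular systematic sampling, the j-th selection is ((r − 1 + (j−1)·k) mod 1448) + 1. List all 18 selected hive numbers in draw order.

1296, 1363, 1430, 49, 116, 183, 250, 317, 384, 451, 518, 585, 652, 719, 786, 853, 920, 987

Selection 1: 1296
Selection 2: 1296 + 67 = 1363
Selection 3: 1363 + 67 = 1430
Selection 4: 1430 + 67 = 1497 → 1497 − 1448 = 49
Selection 5: 49 + 67 = 116
Selection 6: 116 + 67 = 183
Selection 7: 183 + 67 = 250
Selection 8: 250 + 67 = 317
Selection 9: 317 + 67 = 384
Selection 10: 384 + 67 = 451
Selection 11: 451 + 67 = 518
Selection 12: 518 + 67 = 585
Selection 13: 585 + 67 = 652
Selection 14: 652 + 67 = 719
Selection 15: 719 + 67 = 786
Selection 16: 786 + 67 = 853
Selection 17: 853 + 67 = 920
Selection 18: 920 + 67 = 987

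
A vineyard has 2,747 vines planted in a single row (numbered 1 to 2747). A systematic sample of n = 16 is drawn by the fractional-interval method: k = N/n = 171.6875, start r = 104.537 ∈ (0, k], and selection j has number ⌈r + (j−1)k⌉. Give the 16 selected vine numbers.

j=1: r + 0k = 104.537 → ⌈·⌉ = 105
j=2: r + 1k = 276.2245 → ⌈·⌉ = 277
j=3: r + 2k = 447.912 → ⌈·⌉ = 448
j=4: r + 3k = 619.5995 → ⌈·⌉ = 620
j=5: r + 4k = 791.287 → ⌈·⌉ = 792
j=6: r + 5k = 962.9745 → ⌈·⌉ = 963
j=7: r + 6k = 1134.662 → ⌈·⌉ = 1135
j=8: r + 7k = 1306.3495 → ⌈·⌉ = 1307
j=9: r + 8k = 1478.037 → ⌈·⌉ = 1479
j=10: r + 9k = 1649.7245 → ⌈·⌉ = 1650
j=11: r + 10k = 1821.412 → ⌈·⌉ = 1822
j=12: r + 11k = 1993.0995 → ⌈·⌉ = 1994
j=13: r + 12k = 2164.787 → ⌈·⌉ = 2165
j=14: r + 13k = 2336.4745 → ⌈·⌉ = 2337
j=15: r + 14k = 2508.162 → ⌈·⌉ = 2509
j=16: r + 15k = 2679.8495 → ⌈·⌉ = 2680

105, 277, 448, 620, 792, 963, 1135, 1307, 1479, 1650, 1822, 1994, 2165, 2337, 2509, 2680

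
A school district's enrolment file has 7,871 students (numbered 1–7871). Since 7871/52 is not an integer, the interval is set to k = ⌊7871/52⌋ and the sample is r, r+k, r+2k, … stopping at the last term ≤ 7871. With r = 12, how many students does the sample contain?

k = ⌊7871/52⌋ = 151
Achieved size = ⌊(7871 − 12)/151⌋ + 1 = ⌊7859/151⌋ + 1 = 52 + 1 = 53
(last selection: 12 + 52×151 = 7864 ≤ 7871; next would be 8015 > 7871)

53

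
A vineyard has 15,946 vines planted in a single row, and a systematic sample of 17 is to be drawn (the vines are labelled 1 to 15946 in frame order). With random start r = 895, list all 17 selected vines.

895, 1833, 2771, 3709, 4647, 5585, 6523, 7461, 8399, 9337, 10275, 11213, 12151, 13089, 14027, 14965, 15903

k = N/n = 15946/17 = 938
vine 1: 895
vine 2: 895 + 938 = 1833
vine 3: 1833 + 938 = 2771
vine 4: 2771 + 938 = 3709
vine 5: 3709 + 938 = 4647
vine 6: 4647 + 938 = 5585
vine 7: 5585 + 938 = 6523
vine 8: 6523 + 938 = 7461
vine 9: 7461 + 938 = 8399
vine 10: 8399 + 938 = 9337
vine 11: 9337 + 938 = 10275
vine 12: 10275 + 938 = 11213
vine 13: 11213 + 938 = 12151
vine 14: 12151 + 938 = 13089
vine 15: 13089 + 938 = 14027
vine 16: 14027 + 938 = 14965
vine 17: 14965 + 938 = 15903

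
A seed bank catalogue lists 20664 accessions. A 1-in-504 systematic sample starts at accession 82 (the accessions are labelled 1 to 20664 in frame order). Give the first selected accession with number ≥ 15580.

k = 504
Steps past start: ⌈(15580 − 82)/504⌉ = ⌈15498/504⌉ = 31
Selected accession: 82 + 31×504 = 15706

15706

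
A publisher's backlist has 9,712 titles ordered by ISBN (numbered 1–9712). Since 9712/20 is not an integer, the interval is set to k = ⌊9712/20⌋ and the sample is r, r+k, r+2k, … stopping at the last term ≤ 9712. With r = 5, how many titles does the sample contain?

k = ⌊9712/20⌋ = 485
Achieved size = ⌊(9712 − 5)/485⌋ + 1 = ⌊9707/485⌋ + 1 = 20 + 1 = 21
(last selection: 5 + 20×485 = 9705 ≤ 9712; next would be 10190 > 9712)

21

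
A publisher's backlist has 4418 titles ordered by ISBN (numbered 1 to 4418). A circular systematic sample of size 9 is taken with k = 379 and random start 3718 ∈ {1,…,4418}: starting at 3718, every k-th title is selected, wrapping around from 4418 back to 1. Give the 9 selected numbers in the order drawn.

Selection 1: 3718
Selection 2: 3718 + 379 = 4097
Selection 3: 4097 + 379 = 4476 → 4476 − 4418 = 58
Selection 4: 58 + 379 = 437
Selection 5: 437 + 379 = 816
Selection 6: 816 + 379 = 1195
Selection 7: 1195 + 379 = 1574
Selection 8: 1574 + 379 = 1953
Selection 9: 1953 + 379 = 2332

3718, 4097, 58, 437, 816, 1195, 1574, 1953, 2332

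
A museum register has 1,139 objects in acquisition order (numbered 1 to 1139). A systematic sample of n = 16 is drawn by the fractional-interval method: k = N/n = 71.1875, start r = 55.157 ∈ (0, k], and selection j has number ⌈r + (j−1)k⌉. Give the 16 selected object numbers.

j=1: r + 0k = 55.157 → ⌈·⌉ = 56
j=2: r + 1k = 126.3445 → ⌈·⌉ = 127
j=3: r + 2k = 197.532 → ⌈·⌉ = 198
j=4: r + 3k = 268.7195 → ⌈·⌉ = 269
j=5: r + 4k = 339.907 → ⌈·⌉ = 340
j=6: r + 5k = 411.0945 → ⌈·⌉ = 412
j=7: r + 6k = 482.282 → ⌈·⌉ = 483
j=8: r + 7k = 553.4695 → ⌈·⌉ = 554
j=9: r + 8k = 624.657 → ⌈·⌉ = 625
j=10: r + 9k = 695.8445 → ⌈·⌉ = 696
j=11: r + 10k = 767.032 → ⌈·⌉ = 768
j=12: r + 11k = 838.2195 → ⌈·⌉ = 839
j=13: r + 12k = 909.407 → ⌈·⌉ = 910
j=14: r + 13k = 980.5945 → ⌈·⌉ = 981
j=15: r + 14k = 1051.782 → ⌈·⌉ = 1052
j=16: r + 15k = 1122.9695 → ⌈·⌉ = 1123

56, 127, 198, 269, 340, 412, 483, 554, 625, 696, 768, 839, 910, 981, 1052, 1123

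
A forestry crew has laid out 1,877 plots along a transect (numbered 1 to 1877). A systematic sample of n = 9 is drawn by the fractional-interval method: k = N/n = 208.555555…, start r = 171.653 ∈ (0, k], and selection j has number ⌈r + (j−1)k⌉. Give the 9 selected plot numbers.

172, 381, 589, 798, 1006, 1215, 1423, 1632, 1841

j=1: r + 0k = 171.653 → ⌈·⌉ = 172
j=2: r + 1k = 380.208555… → ⌈·⌉ = 381
j=3: r + 2k = 588.764111… → ⌈·⌉ = 589
j=4: r + 3k = 797.319666… → ⌈·⌉ = 798
j=5: r + 4k = 1005.875222… → ⌈·⌉ = 1006
j=6: r + 5k = 1214.430777… → ⌈·⌉ = 1215
j=7: r + 6k = 1422.986333… → ⌈·⌉ = 1423
j=8: r + 7k = 1631.541888… → ⌈·⌉ = 1632
j=9: r + 8k = 1840.097444… → ⌈·⌉ = 1841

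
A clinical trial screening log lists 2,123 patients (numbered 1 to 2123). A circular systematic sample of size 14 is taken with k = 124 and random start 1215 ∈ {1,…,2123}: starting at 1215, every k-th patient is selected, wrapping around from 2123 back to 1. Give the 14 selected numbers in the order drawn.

Selection 1: 1215
Selection 2: 1215 + 124 = 1339
Selection 3: 1339 + 124 = 1463
Selection 4: 1463 + 124 = 1587
Selection 5: 1587 + 124 = 1711
Selection 6: 1711 + 124 = 1835
Selection 7: 1835 + 124 = 1959
Selection 8: 1959 + 124 = 2083
Selection 9: 2083 + 124 = 2207 → 2207 − 2123 = 84
Selection 10: 84 + 124 = 208
Selection 11: 208 + 124 = 332
Selection 12: 332 + 124 = 456
Selection 13: 456 + 124 = 580
Selection 14: 580 + 124 = 704

1215, 1339, 1463, 1587, 1711, 1835, 1959, 2083, 84, 208, 332, 456, 580, 704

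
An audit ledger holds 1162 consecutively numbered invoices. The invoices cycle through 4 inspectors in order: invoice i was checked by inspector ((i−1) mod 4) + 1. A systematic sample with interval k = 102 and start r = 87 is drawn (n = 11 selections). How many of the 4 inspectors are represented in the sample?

Consecutive selections differ by k = 102, so their inspector numbers differ by 102 mod 4 = 2.
gcd(102, 4) = 2, so the sample visits 4/2 = 2 distinct residues mod 4.
Start 87 is inspector 3; the inspectors hit are 1, 3.

2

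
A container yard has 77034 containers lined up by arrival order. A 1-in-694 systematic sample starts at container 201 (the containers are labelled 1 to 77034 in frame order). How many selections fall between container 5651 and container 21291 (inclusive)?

23

k = 694
First selection ≥ 5651: 201 + ⌈(5651−201)/694⌉·694 = 201 + 8×694 = 5753
Last selection ≤ 21291: 201 + ⌊(21291−201)/694⌋·694 = 201 + 30×694 = 21021
Count = 30 − 8 + 1 = 23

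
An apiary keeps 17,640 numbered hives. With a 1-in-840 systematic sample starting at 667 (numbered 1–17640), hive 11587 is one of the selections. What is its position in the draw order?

k = 840
position = (11587 − 667)/840 + 1 = 10920/840 + 1 = 13 + 1 = 14

14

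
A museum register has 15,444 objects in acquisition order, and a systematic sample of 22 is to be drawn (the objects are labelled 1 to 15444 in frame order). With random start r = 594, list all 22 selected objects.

k = N/n = 15444/22 = 702
object 1: 594
object 2: 594 + 702 = 1296
object 3: 1296 + 702 = 1998
object 4: 1998 + 702 = 2700
object 5: 2700 + 702 = 3402
object 6: 3402 + 702 = 4104
object 7: 4104 + 702 = 4806
object 8: 4806 + 702 = 5508
object 9: 5508 + 702 = 6210
object 10: 6210 + 702 = 6912
object 11: 6912 + 702 = 7614
object 12: 7614 + 702 = 8316
object 13: 8316 + 702 = 9018
object 14: 9018 + 702 = 9720
object 15: 9720 + 702 = 10422
object 16: 10422 + 702 = 11124
object 17: 11124 + 702 = 11826
object 18: 11826 + 702 = 12528
object 19: 12528 + 702 = 13230
object 20: 13230 + 702 = 13932
object 21: 13932 + 702 = 14634
object 22: 14634 + 702 = 15336

594, 1296, 1998, 2700, 3402, 4104, 4806, 5508, 6210, 6912, 7614, 8316, 9018, 9720, 10422, 11124, 11826, 12528, 13230, 13932, 14634, 15336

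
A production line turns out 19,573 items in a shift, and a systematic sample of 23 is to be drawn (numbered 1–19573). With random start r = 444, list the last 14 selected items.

k = N/n = 19573/23 = 851
10th selection = 444 + 9×851 = 8103
11th: 8103 + 851 = 8954
12th: 8954 + 851 = 9805
13th: 9805 + 851 = 10656
14th: 10656 + 851 = 11507
15th: 11507 + 851 = 12358
16th: 12358 + 851 = 13209
17th: 13209 + 851 = 14060
18th: 14060 + 851 = 14911
19th: 14911 + 851 = 15762
20th: 15762 + 851 = 16613
21st: 16613 + 851 = 17464
22nd: 17464 + 851 = 18315
23rd: 18315 + 851 = 19166

8103, 8954, 9805, 10656, 11507, 12358, 13209, 14060, 14911, 15762, 16613, 17464, 18315, 19166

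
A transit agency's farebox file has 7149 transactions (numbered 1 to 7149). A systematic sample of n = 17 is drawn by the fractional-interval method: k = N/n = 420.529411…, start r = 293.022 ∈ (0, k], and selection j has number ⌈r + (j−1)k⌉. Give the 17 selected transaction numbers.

294, 714, 1135, 1555, 1976, 2396, 2817, 3237, 3658, 4078, 4499, 4919, 5340, 5760, 6181, 6601, 7022

j=1: r + 0k = 293.022 → ⌈·⌉ = 294
j=2: r + 1k = 713.551411… → ⌈·⌉ = 714
j=3: r + 2k = 1134.080823… → ⌈·⌉ = 1135
j=4: r + 3k = 1554.610235… → ⌈·⌉ = 1555
j=5: r + 4k = 1975.139647… → ⌈·⌉ = 1976
j=6: r + 5k = 2395.669058… → ⌈·⌉ = 2396
j=7: r + 6k = 2816.198470… → ⌈·⌉ = 2817
j=8: r + 7k = 3236.727882… → ⌈·⌉ = 3237
j=9: r + 8k = 3657.257294… → ⌈·⌉ = 3658
j=10: r + 9k = 4077.786705… → ⌈·⌉ = 4078
j=11: r + 10k = 4498.316117… → ⌈·⌉ = 4499
j=12: r + 11k = 4918.845529… → ⌈·⌉ = 4919
j=13: r + 12k = 5339.374941… → ⌈·⌉ = 5340
j=14: r + 13k = 5759.904352… → ⌈·⌉ = 5760
j=15: r + 14k = 6180.433764… → ⌈·⌉ = 6181
j=16: r + 15k = 6600.963176… → ⌈·⌉ = 6601
j=17: r + 16k = 7021.492588… → ⌈·⌉ = 7022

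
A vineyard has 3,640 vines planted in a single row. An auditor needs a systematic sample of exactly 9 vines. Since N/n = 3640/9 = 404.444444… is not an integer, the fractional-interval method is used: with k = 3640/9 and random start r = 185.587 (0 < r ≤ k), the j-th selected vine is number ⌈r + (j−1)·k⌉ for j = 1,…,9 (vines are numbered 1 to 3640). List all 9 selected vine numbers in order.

j=1: r + 0k = 185.587 → ⌈·⌉ = 186
j=2: r + 1k = 590.031444… → ⌈·⌉ = 591
j=3: r + 2k = 994.475888… → ⌈·⌉ = 995
j=4: r + 3k = 1398.920333… → ⌈·⌉ = 1399
j=5: r + 4k = 1803.364777… → ⌈·⌉ = 1804
j=6: r + 5k = 2207.809222… → ⌈·⌉ = 2208
j=7: r + 6k = 2612.253666… → ⌈·⌉ = 2613
j=8: r + 7k = 3016.698111… → ⌈·⌉ = 3017
j=9: r + 8k = 3421.142555… → ⌈·⌉ = 3422

186, 591, 995, 1399, 1804, 2208, 2613, 3017, 3422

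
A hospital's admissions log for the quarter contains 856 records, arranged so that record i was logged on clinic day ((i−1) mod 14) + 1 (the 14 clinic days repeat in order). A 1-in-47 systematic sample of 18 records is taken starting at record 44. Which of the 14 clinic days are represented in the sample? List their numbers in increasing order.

Consecutive selections differ by k = 47, so their clinic day numbers differ by 47 mod 14 = 5.
gcd(47, 14) = 1, so the sample visits 14/1 = 14 distinct residues mod 14.
Start 44 is clinic day 2; the clinic days hit are 1, 2, 3, 4, 5, 6, 7, 8, 9, 10, 11, 12, 13, 14.

1, 2, 3, 4, 5, 6, 7, 8, 9, 10, 11, 12, 13, 14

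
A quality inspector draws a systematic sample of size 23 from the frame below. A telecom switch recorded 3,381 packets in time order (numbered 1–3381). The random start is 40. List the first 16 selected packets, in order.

40, 187, 334, 481, 628, 775, 922, 1069, 1216, 1363, 1510, 1657, 1804, 1951, 2098, 2245

k = N/n = 3381/23 = 147
packet 1: 40
packet 2: 40 + 147 = 187
packet 3: 187 + 147 = 334
packet 4: 334 + 147 = 481
packet 5: 481 + 147 = 628
packet 6: 628 + 147 = 775
packet 7: 775 + 147 = 922
packet 8: 922 + 147 = 1069
packet 9: 1069 + 147 = 1216
packet 10: 1216 + 147 = 1363
packet 11: 1363 + 147 = 1510
packet 12: 1510 + 147 = 1657
packet 13: 1657 + 147 = 1804
packet 14: 1804 + 147 = 1951
packet 15: 1951 + 147 = 2098
packet 16: 2098 + 147 = 2245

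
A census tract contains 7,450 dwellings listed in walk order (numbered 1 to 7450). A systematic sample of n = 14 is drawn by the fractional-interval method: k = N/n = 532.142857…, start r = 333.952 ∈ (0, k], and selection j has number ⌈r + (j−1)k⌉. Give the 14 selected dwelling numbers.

334, 867, 1399, 1931, 2463, 2995, 3527, 4059, 4592, 5124, 5656, 6188, 6720, 7252

j=1: r + 0k = 333.952 → ⌈·⌉ = 334
j=2: r + 1k = 866.094857… → ⌈·⌉ = 867
j=3: r + 2k = 1398.237714… → ⌈·⌉ = 1399
j=4: r + 3k = 1930.380571… → ⌈·⌉ = 1931
j=5: r + 4k = 2462.523428… → ⌈·⌉ = 2463
j=6: r + 5k = 2994.666285… → ⌈·⌉ = 2995
j=7: r + 6k = 3526.809142… → ⌈·⌉ = 3527
j=8: r + 7k = 4058.952 → ⌈·⌉ = 4059
j=9: r + 8k = 4591.094857… → ⌈·⌉ = 4592
j=10: r + 9k = 5123.237714… → ⌈·⌉ = 5124
j=11: r + 10k = 5655.380571… → ⌈·⌉ = 5656
j=12: r + 11k = 6187.523428… → ⌈·⌉ = 6188
j=13: r + 12k = 6719.666285… → ⌈·⌉ = 6720
j=14: r + 13k = 7251.809142… → ⌈·⌉ = 7252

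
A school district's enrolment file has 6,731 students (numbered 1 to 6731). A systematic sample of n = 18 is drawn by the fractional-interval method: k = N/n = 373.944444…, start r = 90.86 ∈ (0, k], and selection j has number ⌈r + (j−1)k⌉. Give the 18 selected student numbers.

j=1: r + 0k = 90.86 → ⌈·⌉ = 91
j=2: r + 1k = 464.804444… → ⌈·⌉ = 465
j=3: r + 2k = 838.748888… → ⌈·⌉ = 839
j=4: r + 3k = 1212.693333… → ⌈·⌉ = 1213
j=5: r + 4k = 1586.637777… → ⌈·⌉ = 1587
j=6: r + 5k = 1960.582222… → ⌈·⌉ = 1961
j=7: r + 6k = 2334.526666… → ⌈·⌉ = 2335
j=8: r + 7k = 2708.471111… → ⌈·⌉ = 2709
j=9: r + 8k = 3082.415555… → ⌈·⌉ = 3083
j=10: r + 9k = 3456.36 → ⌈·⌉ = 3457
j=11: r + 10k = 3830.304444… → ⌈·⌉ = 3831
j=12: r + 11k = 4204.248888… → ⌈·⌉ = 4205
j=13: r + 12k = 4578.193333… → ⌈·⌉ = 4579
j=14: r + 13k = 4952.137777… → ⌈·⌉ = 4953
j=15: r + 14k = 5326.082222… → ⌈·⌉ = 5327
j=16: r + 15k = 5700.026666… → ⌈·⌉ = 5701
j=17: r + 16k = 6073.971111… → ⌈·⌉ = 6074
j=18: r + 17k = 6447.915555… → ⌈·⌉ = 6448

91, 465, 839, 1213, 1587, 1961, 2335, 2709, 3083, 3457, 3831, 4205, 4579, 4953, 5327, 5701, 6074, 6448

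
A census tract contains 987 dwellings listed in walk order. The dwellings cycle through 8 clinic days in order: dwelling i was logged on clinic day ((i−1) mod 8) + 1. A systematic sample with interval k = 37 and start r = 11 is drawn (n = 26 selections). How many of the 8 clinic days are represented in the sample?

8

Consecutive selections differ by k = 37, so their clinic day numbers differ by 37 mod 8 = 5.
gcd(37, 8) = 1, so the sample visits 8/1 = 8 distinct residues mod 8.
Start 11 is clinic day 3; the clinic days hit are 1, 2, 3, 4, 5, 6, 7, 8.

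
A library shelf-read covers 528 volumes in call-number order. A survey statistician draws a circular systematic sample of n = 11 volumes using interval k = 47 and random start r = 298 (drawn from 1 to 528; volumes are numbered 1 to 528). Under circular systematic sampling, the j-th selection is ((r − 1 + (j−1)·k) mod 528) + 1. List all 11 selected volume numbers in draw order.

Selection 1: 298
Selection 2: 298 + 47 = 345
Selection 3: 345 + 47 = 392
Selection 4: 392 + 47 = 439
Selection 5: 439 + 47 = 486
Selection 6: 486 + 47 = 533 → 533 − 528 = 5
Selection 7: 5 + 47 = 52
Selection 8: 52 + 47 = 99
Selection 9: 99 + 47 = 146
Selection 10: 146 + 47 = 193
Selection 11: 193 + 47 = 240

298, 345, 392, 439, 486, 5, 52, 99, 146, 193, 240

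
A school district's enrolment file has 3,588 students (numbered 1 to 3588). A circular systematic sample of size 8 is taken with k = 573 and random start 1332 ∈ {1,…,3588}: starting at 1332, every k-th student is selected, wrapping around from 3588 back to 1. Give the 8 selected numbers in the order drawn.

1332, 1905, 2478, 3051, 36, 609, 1182, 1755

Selection 1: 1332
Selection 2: 1332 + 573 = 1905
Selection 3: 1905 + 573 = 2478
Selection 4: 2478 + 573 = 3051
Selection 5: 3051 + 573 = 3624 → 3624 − 3588 = 36
Selection 6: 36 + 573 = 609
Selection 7: 609 + 573 = 1182
Selection 8: 1182 + 573 = 1755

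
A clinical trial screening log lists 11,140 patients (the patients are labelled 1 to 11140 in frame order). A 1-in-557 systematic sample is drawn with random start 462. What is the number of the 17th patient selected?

k = 557
17th selection = r + (17−1)·k = 462 + 16×557 = 462 + 8912 = 9374

9374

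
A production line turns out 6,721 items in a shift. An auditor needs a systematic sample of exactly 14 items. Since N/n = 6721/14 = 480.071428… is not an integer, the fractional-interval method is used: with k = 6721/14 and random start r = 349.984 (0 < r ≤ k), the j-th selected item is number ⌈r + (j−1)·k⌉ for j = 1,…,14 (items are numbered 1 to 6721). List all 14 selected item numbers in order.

350, 831, 1311, 1791, 2271, 2751, 3231, 3711, 4191, 4671, 5151, 5631, 6111, 6591

j=1: r + 0k = 349.984 → ⌈·⌉ = 350
j=2: r + 1k = 830.055428… → ⌈·⌉ = 831
j=3: r + 2k = 1310.126857… → ⌈·⌉ = 1311
j=4: r + 3k = 1790.198285… → ⌈·⌉ = 1791
j=5: r + 4k = 2270.269714… → ⌈·⌉ = 2271
j=6: r + 5k = 2750.341142… → ⌈·⌉ = 2751
j=7: r + 6k = 3230.412571… → ⌈·⌉ = 3231
j=8: r + 7k = 3710.484 → ⌈·⌉ = 3711
j=9: r + 8k = 4190.555428… → ⌈·⌉ = 4191
j=10: r + 9k = 4670.626857… → ⌈·⌉ = 4671
j=11: r + 10k = 5150.698285… → ⌈·⌉ = 5151
j=12: r + 11k = 5630.769714… → ⌈·⌉ = 5631
j=13: r + 12k = 6110.841142… → ⌈·⌉ = 6111
j=14: r + 13k = 6590.912571… → ⌈·⌉ = 6591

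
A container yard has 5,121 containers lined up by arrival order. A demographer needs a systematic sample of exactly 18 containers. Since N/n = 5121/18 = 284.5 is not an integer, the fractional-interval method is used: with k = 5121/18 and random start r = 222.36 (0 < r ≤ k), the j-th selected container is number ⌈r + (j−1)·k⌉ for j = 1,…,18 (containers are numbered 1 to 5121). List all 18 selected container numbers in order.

j=1: r + 0k = 222.36 → ⌈·⌉ = 223
j=2: r + 1k = 506.86 → ⌈·⌉ = 507
j=3: r + 2k = 791.36 → ⌈·⌉ = 792
j=4: r + 3k = 1075.86 → ⌈·⌉ = 1076
j=5: r + 4k = 1360.36 → ⌈·⌉ = 1361
j=6: r + 5k = 1644.86 → ⌈·⌉ = 1645
j=7: r + 6k = 1929.36 → ⌈·⌉ = 1930
j=8: r + 7k = 2213.86 → ⌈·⌉ = 2214
j=9: r + 8k = 2498.36 → ⌈·⌉ = 2499
j=10: r + 9k = 2782.86 → ⌈·⌉ = 2783
j=11: r + 10k = 3067.36 → ⌈·⌉ = 3068
j=12: r + 11k = 3351.86 → ⌈·⌉ = 3352
j=13: r + 12k = 3636.36 → ⌈·⌉ = 3637
j=14: r + 13k = 3920.86 → ⌈·⌉ = 3921
j=15: r + 14k = 4205.36 → ⌈·⌉ = 4206
j=16: r + 15k = 4489.86 → ⌈·⌉ = 4490
j=17: r + 16k = 4774.36 → ⌈·⌉ = 4775
j=18: r + 17k = 5058.86 → ⌈·⌉ = 5059

223, 507, 792, 1076, 1361, 1645, 1930, 2214, 2499, 2783, 3068, 3352, 3637, 3921, 4206, 4490, 4775, 5059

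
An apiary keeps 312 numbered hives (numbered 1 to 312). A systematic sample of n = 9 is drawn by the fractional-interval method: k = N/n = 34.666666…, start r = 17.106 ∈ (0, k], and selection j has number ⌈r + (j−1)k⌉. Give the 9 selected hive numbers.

j=1: r + 0k = 17.106 → ⌈·⌉ = 18
j=2: r + 1k = 51.772666… → ⌈·⌉ = 52
j=3: r + 2k = 86.439333… → ⌈·⌉ = 87
j=4: r + 3k = 121.106 → ⌈·⌉ = 122
j=5: r + 4k = 155.772666… → ⌈·⌉ = 156
j=6: r + 5k = 190.439333… → ⌈·⌉ = 191
j=7: r + 6k = 225.106 → ⌈·⌉ = 226
j=8: r + 7k = 259.772666… → ⌈·⌉ = 260
j=9: r + 8k = 294.439333… → ⌈·⌉ = 295

18, 52, 87, 122, 156, 191, 226, 260, 295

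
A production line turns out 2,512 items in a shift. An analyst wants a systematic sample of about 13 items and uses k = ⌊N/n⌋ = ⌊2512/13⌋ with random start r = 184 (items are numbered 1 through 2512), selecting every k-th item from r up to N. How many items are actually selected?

13

k = ⌊2512/13⌋ = 193
Achieved size = ⌊(2512 − 184)/193⌋ + 1 = ⌊2328/193⌋ + 1 = 12 + 1 = 13
(last selection: 184 + 12×193 = 2500 ≤ 2512; next would be 2693 > 2512)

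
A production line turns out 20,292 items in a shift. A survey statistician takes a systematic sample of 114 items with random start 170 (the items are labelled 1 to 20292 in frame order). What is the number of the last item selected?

20284

k = 20292/114 = 178
114th selection = r + (114−1)·k = 170 + 113×178 = 170 + 20114 = 20284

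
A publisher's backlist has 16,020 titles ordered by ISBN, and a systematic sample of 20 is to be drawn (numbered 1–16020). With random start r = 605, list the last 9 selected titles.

9416, 10217, 11018, 11819, 12620, 13421, 14222, 15023, 15824

k = N/n = 16020/20 = 801
12th selection = 605 + 11×801 = 9416
13th: 9416 + 801 = 10217
14th: 10217 + 801 = 11018
15th: 11018 + 801 = 11819
16th: 11819 + 801 = 12620
17th: 12620 + 801 = 13421
18th: 13421 + 801 = 14222
19th: 14222 + 801 = 15023
20th: 15023 + 801 = 15824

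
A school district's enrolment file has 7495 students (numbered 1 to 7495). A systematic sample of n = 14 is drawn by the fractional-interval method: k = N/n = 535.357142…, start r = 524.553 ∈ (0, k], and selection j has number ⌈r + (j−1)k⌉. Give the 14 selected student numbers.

525, 1060, 1596, 2131, 2666, 3202, 3737, 4273, 4808, 5343, 5879, 6414, 6949, 7485

j=1: r + 0k = 524.553 → ⌈·⌉ = 525
j=2: r + 1k = 1059.910142… → ⌈·⌉ = 1060
j=3: r + 2k = 1595.267285… → ⌈·⌉ = 1596
j=4: r + 3k = 2130.624428… → ⌈·⌉ = 2131
j=5: r + 4k = 2665.981571… → ⌈·⌉ = 2666
j=6: r + 5k = 3201.338714… → ⌈·⌉ = 3202
j=7: r + 6k = 3736.695857… → ⌈·⌉ = 3737
j=8: r + 7k = 4272.053 → ⌈·⌉ = 4273
j=9: r + 8k = 4807.410142… → ⌈·⌉ = 4808
j=10: r + 9k = 5342.767285… → ⌈·⌉ = 5343
j=11: r + 10k = 5878.124428… → ⌈·⌉ = 5879
j=12: r + 11k = 6413.481571… → ⌈·⌉ = 6414
j=13: r + 12k = 6948.838714… → ⌈·⌉ = 6949
j=14: r + 13k = 7484.195857… → ⌈·⌉ = 7485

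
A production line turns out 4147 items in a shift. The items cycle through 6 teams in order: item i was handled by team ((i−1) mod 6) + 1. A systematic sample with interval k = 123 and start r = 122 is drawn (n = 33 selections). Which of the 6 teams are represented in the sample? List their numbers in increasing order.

2, 5

Consecutive selections differ by k = 123, so their team numbers differ by 123 mod 6 = 3.
gcd(123, 6) = 3, so the sample visits 6/3 = 2 distinct residues mod 6.
Start 122 is team 2; the teams hit are 2, 5.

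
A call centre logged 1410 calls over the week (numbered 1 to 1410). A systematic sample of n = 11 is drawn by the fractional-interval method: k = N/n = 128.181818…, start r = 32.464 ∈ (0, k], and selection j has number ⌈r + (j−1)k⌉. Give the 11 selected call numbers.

33, 161, 289, 418, 546, 674, 802, 930, 1058, 1187, 1315

j=1: r + 0k = 32.464 → ⌈·⌉ = 33
j=2: r + 1k = 160.645818… → ⌈·⌉ = 161
j=3: r + 2k = 288.827636… → ⌈·⌉ = 289
j=4: r + 3k = 417.009454… → ⌈·⌉ = 418
j=5: r + 4k = 545.191272… → ⌈·⌉ = 546
j=6: r + 5k = 673.373090… → ⌈·⌉ = 674
j=7: r + 6k = 801.554909… → ⌈·⌉ = 802
j=8: r + 7k = 929.736727… → ⌈·⌉ = 930
j=9: r + 8k = 1057.918545… → ⌈·⌉ = 1058
j=10: r + 9k = 1186.100363… → ⌈·⌉ = 1187
j=11: r + 10k = 1314.282181… → ⌈·⌉ = 1315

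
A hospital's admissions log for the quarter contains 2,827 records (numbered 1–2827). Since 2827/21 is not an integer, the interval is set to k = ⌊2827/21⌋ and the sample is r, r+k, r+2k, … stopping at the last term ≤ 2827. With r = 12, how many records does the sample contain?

k = ⌊2827/21⌋ = 134
Achieved size = ⌊(2827 − 12)/134⌋ + 1 = ⌊2815/134⌋ + 1 = 21 + 1 = 22
(last selection: 12 + 21×134 = 2826 ≤ 2827; next would be 2960 > 2827)

22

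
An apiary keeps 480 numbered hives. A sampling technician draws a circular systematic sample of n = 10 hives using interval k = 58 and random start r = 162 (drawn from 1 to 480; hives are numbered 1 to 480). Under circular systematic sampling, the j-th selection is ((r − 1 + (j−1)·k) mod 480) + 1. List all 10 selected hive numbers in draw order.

Selection 1: 162
Selection 2: 162 + 58 = 220
Selection 3: 220 + 58 = 278
Selection 4: 278 + 58 = 336
Selection 5: 336 + 58 = 394
Selection 6: 394 + 58 = 452
Selection 7: 452 + 58 = 510 → 510 − 480 = 30
Selection 8: 30 + 58 = 88
Selection 9: 88 + 58 = 146
Selection 10: 146 + 58 = 204

162, 220, 278, 336, 394, 452, 30, 88, 146, 204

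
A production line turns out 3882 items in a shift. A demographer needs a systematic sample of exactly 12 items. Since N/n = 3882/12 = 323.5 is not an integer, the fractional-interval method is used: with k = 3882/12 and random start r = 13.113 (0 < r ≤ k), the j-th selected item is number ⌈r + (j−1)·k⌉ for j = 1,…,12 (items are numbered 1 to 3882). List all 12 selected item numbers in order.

j=1: r + 0k = 13.113 → ⌈·⌉ = 14
j=2: r + 1k = 336.613 → ⌈·⌉ = 337
j=3: r + 2k = 660.113 → ⌈·⌉ = 661
j=4: r + 3k = 983.613 → ⌈·⌉ = 984
j=5: r + 4k = 1307.113 → ⌈·⌉ = 1308
j=6: r + 5k = 1630.613 → ⌈·⌉ = 1631
j=7: r + 6k = 1954.113 → ⌈·⌉ = 1955
j=8: r + 7k = 2277.613 → ⌈·⌉ = 2278
j=9: r + 8k = 2601.113 → ⌈·⌉ = 2602
j=10: r + 9k = 2924.613 → ⌈·⌉ = 2925
j=11: r + 10k = 3248.113 → ⌈·⌉ = 3249
j=12: r + 11k = 3571.613 → ⌈·⌉ = 3572

14, 337, 661, 984, 1308, 1631, 1955, 2278, 2602, 2925, 3249, 3572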